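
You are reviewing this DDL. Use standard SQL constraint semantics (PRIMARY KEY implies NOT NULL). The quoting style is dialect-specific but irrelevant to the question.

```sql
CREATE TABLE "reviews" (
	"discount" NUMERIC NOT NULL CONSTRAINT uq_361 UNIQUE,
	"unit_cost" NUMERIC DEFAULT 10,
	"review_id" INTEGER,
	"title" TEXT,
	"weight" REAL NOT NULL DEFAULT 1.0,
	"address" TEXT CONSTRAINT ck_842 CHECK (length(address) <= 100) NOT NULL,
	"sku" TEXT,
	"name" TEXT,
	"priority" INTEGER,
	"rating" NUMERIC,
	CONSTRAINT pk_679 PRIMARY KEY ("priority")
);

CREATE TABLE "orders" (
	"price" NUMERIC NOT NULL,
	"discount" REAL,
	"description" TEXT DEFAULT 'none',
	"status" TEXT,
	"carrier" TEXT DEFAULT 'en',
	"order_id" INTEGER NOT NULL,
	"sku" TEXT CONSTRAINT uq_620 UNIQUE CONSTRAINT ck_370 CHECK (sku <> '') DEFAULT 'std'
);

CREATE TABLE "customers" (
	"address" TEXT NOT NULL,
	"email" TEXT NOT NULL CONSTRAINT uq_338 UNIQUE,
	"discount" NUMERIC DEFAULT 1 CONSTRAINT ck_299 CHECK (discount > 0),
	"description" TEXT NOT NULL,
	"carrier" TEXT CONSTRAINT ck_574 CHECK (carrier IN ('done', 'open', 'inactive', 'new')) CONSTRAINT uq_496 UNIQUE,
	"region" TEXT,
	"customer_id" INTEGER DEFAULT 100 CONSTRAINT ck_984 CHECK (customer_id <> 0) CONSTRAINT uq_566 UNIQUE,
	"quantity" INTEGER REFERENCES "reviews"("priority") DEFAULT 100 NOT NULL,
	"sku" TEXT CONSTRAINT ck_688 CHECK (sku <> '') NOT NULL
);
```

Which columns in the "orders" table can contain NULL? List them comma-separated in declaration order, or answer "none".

discount, description, status, carrier, sku

- price: declared NOT NULL → not nullable.
- discount: no NOT NULL constraint applies → nullable.
- description: DEFAULT only fills an omitted column; an explicit NULL is still allowed → nullable.
- status: no NOT NULL constraint applies → nullable.
- carrier: DEFAULT only fills an omitted column; an explicit NULL is still allowed → nullable.
- order_id: declared NOT NULL → not nullable.
- sku: CHECK does not forbid NULL (a CHECK constraint passes when its expression is NULL) → nullable.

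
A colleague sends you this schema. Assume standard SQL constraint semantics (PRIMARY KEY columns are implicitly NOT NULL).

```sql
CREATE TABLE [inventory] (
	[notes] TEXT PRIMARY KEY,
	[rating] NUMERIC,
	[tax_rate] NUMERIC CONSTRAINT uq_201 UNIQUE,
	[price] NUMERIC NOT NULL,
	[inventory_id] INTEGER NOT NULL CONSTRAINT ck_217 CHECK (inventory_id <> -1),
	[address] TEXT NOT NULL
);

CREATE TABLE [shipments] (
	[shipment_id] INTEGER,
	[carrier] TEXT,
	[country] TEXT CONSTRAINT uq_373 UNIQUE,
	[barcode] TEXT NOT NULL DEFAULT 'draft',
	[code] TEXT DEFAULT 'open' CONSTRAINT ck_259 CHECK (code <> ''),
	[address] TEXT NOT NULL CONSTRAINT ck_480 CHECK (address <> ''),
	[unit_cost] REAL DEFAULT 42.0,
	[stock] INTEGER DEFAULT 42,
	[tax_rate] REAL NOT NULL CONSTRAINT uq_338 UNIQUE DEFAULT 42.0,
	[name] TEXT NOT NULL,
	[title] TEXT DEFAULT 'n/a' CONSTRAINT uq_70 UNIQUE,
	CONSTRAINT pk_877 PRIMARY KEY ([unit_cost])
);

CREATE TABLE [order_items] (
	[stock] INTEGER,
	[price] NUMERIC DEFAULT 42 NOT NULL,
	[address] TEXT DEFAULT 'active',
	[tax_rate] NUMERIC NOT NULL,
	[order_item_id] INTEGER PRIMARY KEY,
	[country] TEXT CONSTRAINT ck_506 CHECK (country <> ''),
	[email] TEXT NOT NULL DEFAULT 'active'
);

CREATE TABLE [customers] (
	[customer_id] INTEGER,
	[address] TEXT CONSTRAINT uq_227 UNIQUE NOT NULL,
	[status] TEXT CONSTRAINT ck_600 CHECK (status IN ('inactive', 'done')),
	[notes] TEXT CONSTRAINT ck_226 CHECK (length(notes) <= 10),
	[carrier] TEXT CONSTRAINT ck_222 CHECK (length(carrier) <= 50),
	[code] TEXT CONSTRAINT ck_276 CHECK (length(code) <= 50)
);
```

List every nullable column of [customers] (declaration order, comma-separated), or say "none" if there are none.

- customer_id: no NOT NULL constraint applies → nullable.
- address: declared NOT NULL → not nullable.
- status: CHECK does not forbid NULL (a CHECK constraint passes when its expression is NULL) → nullable.
- notes: CHECK does not forbid NULL (a CHECK constraint passes when its expression is NULL) → nullable.
- carrier: CHECK does not forbid NULL (a CHECK constraint passes when its expression is NULL) → nullable.
- code: CHECK does not forbid NULL (a CHECK constraint passes when its expression is NULL) → nullable.

customer_id, status, notes, carrier, code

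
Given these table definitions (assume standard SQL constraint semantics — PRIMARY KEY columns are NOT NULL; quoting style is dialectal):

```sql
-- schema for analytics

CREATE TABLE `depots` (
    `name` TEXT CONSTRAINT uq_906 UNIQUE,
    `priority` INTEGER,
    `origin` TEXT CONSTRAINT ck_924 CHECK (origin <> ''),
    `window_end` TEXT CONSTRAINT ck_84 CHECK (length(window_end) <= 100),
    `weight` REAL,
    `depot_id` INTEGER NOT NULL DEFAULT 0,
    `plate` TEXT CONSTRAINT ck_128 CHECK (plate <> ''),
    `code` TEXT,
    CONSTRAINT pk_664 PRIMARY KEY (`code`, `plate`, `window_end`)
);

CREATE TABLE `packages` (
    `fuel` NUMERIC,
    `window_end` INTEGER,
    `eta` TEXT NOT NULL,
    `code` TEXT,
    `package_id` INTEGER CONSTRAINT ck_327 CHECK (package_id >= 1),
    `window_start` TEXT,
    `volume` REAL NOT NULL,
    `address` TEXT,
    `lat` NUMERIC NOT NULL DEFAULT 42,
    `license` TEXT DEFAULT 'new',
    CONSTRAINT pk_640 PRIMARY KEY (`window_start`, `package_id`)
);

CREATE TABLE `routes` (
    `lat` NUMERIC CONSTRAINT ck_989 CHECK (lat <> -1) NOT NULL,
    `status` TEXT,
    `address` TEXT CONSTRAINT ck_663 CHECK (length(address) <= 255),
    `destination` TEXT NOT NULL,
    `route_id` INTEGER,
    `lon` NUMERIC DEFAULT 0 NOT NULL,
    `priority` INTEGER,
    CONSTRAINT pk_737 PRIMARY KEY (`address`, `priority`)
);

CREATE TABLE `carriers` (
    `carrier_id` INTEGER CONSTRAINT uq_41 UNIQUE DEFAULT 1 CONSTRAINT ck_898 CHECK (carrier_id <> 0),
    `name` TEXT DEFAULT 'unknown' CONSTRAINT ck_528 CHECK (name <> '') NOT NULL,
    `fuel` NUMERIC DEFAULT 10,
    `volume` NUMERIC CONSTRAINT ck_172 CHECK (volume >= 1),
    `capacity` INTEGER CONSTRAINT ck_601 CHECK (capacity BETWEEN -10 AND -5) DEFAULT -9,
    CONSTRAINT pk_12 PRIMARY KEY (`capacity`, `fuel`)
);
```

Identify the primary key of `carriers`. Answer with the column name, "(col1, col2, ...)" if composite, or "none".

(capacity, fuel)

A table-level PRIMARY KEY clause names 2 columns: capacity, fuel.
This is a composite key — the combination is unique, not each column individually.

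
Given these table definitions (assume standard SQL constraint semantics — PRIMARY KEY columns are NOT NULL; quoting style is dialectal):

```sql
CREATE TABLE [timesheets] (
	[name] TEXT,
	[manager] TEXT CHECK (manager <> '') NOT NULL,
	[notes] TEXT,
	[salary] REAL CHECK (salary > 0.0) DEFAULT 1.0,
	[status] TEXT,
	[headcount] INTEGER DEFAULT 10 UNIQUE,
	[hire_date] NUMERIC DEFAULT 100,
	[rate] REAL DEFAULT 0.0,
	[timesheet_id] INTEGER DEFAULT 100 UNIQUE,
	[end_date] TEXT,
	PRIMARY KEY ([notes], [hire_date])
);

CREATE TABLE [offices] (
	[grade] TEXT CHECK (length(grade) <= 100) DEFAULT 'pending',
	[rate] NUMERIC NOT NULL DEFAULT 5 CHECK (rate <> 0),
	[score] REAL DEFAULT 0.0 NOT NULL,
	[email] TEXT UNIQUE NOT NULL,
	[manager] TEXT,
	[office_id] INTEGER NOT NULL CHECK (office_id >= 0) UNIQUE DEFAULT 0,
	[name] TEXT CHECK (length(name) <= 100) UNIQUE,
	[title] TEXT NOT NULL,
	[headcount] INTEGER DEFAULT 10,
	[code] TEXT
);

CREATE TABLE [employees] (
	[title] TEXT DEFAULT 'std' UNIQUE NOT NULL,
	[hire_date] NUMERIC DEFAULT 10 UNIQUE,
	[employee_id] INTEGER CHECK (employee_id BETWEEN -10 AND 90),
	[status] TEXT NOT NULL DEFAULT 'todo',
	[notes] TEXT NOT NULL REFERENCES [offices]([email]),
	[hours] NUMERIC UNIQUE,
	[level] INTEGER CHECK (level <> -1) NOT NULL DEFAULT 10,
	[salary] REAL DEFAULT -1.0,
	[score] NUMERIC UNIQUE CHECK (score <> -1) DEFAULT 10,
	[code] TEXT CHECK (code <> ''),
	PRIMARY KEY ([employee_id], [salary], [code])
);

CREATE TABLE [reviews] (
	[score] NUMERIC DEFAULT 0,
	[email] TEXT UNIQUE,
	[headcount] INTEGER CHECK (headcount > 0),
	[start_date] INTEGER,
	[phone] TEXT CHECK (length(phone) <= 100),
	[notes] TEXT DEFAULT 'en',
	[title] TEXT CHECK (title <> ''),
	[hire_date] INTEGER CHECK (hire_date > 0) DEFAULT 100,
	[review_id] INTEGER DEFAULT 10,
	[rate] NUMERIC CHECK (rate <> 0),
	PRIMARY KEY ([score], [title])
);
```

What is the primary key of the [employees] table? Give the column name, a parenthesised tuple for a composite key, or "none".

(employee_id, salary, code)

A table-level PRIMARY KEY clause names 3 columns: employee_id, salary, code.
This is a composite key — the combination is unique, not each column individually.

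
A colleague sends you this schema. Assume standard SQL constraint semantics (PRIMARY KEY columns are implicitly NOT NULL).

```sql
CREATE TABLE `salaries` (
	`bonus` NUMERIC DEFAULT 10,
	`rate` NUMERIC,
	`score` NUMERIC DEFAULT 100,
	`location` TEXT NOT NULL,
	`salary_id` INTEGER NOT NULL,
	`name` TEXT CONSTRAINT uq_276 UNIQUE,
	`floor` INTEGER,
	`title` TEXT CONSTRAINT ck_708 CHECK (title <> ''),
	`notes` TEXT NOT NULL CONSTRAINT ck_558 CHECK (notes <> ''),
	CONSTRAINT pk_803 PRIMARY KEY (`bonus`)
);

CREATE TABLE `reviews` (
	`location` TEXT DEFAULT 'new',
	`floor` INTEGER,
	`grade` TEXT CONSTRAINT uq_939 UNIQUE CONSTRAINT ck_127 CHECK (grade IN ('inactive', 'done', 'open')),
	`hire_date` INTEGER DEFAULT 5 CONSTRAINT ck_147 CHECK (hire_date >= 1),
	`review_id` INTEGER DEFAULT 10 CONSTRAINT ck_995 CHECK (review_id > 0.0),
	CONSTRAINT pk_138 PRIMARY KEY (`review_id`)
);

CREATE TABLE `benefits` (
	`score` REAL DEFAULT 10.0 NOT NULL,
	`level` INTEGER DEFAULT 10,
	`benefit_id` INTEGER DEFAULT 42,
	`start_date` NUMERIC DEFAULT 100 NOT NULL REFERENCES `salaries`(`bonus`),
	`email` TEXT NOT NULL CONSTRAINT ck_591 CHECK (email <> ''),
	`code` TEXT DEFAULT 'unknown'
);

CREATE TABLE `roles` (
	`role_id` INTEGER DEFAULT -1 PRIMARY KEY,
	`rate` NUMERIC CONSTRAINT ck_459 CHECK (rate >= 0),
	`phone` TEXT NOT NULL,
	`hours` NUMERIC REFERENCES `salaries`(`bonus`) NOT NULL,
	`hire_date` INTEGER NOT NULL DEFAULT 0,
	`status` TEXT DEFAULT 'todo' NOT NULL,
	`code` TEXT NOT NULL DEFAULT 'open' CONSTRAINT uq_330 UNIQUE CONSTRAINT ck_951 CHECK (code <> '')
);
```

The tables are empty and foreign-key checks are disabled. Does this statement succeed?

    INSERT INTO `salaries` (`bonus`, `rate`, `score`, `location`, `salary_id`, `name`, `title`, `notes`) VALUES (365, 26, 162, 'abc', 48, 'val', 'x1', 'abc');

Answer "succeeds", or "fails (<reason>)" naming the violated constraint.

succeeds

NOT NULL columns: bonus is supplied; location is supplied; notes is supplied; salary_id is supplied.
CHECK constraints: 'x1' satisfies (title <> ''); 'abc' satisfies (notes <> '').
No constraint is violated.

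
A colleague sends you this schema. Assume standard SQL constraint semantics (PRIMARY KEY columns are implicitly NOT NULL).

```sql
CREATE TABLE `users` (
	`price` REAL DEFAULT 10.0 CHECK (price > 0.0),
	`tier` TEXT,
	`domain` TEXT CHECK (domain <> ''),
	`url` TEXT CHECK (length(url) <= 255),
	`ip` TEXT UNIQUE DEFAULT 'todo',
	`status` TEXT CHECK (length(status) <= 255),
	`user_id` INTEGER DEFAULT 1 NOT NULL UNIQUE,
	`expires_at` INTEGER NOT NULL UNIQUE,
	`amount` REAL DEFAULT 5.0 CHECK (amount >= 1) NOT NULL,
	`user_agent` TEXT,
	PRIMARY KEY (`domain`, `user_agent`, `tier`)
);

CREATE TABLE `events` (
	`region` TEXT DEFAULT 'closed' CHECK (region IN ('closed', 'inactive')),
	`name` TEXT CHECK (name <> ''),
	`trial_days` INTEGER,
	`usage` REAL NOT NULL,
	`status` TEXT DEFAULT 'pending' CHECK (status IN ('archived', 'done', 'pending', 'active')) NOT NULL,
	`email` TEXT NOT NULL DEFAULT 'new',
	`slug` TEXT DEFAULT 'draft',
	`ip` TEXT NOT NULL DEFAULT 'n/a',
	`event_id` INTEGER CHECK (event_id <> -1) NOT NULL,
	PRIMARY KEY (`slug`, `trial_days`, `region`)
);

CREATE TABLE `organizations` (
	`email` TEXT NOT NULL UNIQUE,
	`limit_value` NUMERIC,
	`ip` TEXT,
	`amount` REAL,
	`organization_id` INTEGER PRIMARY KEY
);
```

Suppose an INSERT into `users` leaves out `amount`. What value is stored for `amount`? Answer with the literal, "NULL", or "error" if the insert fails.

amount has an explicit DEFAULT 5.0.
When the column is omitted from an INSERT, that default is used.

5.0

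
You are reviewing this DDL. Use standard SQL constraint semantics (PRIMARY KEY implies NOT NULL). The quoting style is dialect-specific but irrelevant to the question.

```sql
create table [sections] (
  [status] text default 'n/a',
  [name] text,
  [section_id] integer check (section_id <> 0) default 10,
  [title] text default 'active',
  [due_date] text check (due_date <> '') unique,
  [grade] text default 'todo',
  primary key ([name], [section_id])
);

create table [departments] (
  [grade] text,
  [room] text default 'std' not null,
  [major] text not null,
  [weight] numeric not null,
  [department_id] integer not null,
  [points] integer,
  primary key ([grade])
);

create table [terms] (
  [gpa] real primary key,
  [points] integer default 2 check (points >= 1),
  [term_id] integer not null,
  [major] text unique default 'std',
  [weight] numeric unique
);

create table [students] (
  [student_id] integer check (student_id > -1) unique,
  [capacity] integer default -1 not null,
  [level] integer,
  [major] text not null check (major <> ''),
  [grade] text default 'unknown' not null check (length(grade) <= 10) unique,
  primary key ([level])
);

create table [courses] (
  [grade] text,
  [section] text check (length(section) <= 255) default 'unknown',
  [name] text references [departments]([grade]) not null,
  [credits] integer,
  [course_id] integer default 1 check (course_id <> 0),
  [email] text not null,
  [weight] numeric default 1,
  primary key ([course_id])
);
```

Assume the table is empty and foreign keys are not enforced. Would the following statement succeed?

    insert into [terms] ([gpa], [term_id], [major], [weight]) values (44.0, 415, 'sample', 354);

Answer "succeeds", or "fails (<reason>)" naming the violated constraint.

succeeds

NOT NULL columns: gpa is supplied; term_id is supplied.
No constraint is violated.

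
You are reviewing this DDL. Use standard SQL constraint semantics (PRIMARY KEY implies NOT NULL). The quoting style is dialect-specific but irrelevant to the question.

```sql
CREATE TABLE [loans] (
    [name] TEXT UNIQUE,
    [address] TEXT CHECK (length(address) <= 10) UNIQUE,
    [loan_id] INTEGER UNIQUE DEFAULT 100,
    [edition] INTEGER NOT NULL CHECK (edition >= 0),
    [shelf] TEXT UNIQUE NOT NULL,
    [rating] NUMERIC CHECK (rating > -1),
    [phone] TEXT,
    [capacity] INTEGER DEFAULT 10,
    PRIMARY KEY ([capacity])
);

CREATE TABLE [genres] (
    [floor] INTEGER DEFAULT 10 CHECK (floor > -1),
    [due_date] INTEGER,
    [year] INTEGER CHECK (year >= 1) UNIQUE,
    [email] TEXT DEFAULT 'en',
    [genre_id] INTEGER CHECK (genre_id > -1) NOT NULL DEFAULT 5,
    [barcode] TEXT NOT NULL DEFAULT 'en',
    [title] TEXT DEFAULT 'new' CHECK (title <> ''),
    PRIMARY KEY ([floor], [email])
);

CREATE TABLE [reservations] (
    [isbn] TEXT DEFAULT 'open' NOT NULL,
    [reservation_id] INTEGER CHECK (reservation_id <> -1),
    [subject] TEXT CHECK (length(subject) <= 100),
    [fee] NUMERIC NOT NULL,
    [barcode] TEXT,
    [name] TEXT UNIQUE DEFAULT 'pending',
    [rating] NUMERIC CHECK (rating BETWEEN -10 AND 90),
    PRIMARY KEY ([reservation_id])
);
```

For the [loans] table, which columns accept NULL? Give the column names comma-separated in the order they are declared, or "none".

name, address, loan_id, rating, phone

- name: UNIQUE does not imply NOT NULL → nullable.
- address: CHECK does not forbid NULL (a CHECK constraint passes when its expression is NULL) → nullable.
- loan_id: UNIQUE does not imply NOT NULL → nullable.
- edition: declared NOT NULL → not nullable.
- shelf: declared NOT NULL → not nullable.
- rating: CHECK does not forbid NULL (a CHECK constraint passes when its expression is NULL) → nullable.
- phone: no NOT NULL constraint applies → nullable.
- capacity: part of the PRIMARY KEY, which implies NOT NULL → not nullable.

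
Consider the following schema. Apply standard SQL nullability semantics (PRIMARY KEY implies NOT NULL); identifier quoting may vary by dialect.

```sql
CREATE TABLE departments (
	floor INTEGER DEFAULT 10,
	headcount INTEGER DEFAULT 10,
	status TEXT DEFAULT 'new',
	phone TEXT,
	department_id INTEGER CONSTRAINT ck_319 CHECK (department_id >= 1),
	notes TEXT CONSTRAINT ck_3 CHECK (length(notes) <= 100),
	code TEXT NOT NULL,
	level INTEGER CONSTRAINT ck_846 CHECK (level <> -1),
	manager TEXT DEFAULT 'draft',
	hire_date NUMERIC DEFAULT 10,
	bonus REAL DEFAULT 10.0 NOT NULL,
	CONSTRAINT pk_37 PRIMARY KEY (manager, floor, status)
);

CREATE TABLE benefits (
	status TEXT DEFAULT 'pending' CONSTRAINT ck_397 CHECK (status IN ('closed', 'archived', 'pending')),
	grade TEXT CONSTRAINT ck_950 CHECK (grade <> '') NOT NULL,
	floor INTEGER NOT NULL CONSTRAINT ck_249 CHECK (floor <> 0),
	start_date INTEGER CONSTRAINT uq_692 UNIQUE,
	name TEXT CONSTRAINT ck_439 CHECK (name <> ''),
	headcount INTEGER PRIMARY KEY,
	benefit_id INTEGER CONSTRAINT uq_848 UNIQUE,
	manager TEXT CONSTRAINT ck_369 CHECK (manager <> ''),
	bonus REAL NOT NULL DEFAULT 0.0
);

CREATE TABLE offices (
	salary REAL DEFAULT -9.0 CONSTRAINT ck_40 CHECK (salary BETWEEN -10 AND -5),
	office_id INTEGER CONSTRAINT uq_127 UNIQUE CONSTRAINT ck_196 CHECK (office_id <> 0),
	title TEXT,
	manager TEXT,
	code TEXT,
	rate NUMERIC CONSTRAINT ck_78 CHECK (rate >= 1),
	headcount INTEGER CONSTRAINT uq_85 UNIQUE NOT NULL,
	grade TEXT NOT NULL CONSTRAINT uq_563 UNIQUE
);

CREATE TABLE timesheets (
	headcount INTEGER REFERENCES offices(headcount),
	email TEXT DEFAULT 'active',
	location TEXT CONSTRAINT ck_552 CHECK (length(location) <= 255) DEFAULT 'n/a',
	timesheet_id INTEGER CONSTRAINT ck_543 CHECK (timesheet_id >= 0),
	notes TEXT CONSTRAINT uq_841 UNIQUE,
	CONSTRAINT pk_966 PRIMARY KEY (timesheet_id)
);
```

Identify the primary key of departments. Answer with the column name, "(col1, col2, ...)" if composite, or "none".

(manager, floor, status)

A table-level PRIMARY KEY clause names 3 columns: manager, floor, status.
This is a composite key — the combination is unique, not each column individually.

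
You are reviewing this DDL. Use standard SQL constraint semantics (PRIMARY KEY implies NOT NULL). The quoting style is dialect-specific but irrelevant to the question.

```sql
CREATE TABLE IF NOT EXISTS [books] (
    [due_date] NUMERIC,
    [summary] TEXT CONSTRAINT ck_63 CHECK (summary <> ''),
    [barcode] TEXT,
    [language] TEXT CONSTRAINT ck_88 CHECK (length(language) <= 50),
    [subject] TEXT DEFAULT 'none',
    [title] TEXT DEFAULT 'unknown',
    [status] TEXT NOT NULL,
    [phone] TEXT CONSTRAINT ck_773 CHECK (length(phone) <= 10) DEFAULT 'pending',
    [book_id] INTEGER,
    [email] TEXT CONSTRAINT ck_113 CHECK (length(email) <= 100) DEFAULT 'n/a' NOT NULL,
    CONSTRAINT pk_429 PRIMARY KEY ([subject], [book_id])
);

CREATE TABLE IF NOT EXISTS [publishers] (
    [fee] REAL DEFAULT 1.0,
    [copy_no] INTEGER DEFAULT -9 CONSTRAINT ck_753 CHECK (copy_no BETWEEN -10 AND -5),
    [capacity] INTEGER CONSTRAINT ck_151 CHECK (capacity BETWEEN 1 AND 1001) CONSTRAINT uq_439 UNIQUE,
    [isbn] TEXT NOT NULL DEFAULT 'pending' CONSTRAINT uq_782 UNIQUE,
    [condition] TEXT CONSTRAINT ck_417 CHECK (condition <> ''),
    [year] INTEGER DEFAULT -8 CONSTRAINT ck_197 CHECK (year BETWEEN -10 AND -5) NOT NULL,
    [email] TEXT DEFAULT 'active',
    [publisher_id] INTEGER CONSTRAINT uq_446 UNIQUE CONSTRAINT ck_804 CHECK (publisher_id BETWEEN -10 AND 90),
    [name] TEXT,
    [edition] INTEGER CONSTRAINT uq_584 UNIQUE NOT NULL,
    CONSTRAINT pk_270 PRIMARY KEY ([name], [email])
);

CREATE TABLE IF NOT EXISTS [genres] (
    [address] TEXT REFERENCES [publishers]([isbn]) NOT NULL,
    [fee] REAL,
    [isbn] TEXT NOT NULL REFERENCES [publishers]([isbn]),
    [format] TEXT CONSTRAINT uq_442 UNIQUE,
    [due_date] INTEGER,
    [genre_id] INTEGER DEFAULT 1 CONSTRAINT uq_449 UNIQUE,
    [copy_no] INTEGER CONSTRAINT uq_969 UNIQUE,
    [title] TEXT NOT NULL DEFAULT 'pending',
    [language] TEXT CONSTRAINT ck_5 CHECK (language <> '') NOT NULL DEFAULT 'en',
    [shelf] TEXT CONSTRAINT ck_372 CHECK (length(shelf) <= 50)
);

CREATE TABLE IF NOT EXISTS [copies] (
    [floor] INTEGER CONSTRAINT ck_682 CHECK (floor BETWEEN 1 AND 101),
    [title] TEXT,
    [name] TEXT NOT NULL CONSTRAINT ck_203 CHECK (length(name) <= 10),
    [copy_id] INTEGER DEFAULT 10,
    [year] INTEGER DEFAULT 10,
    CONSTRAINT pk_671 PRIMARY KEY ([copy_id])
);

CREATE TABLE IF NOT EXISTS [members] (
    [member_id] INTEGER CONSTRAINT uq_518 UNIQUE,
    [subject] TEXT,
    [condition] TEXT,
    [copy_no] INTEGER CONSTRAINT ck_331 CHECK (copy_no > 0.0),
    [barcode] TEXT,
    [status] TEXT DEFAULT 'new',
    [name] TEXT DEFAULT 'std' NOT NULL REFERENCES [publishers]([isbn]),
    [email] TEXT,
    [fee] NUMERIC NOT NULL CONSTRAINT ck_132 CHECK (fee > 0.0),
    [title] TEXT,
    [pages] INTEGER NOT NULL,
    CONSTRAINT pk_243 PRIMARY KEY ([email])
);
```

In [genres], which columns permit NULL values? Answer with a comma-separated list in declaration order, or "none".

fee, format, due_date, genre_id, copy_no, shelf

- address: declared NOT NULL → not nullable.
- fee: no NOT NULL constraint applies → nullable.
- isbn: declared NOT NULL → not nullable.
- format: UNIQUE does not imply NOT NULL → nullable.
- due_date: no NOT NULL constraint applies → nullable.
- genre_id: UNIQUE does not imply NOT NULL → nullable.
- copy_no: UNIQUE does not imply NOT NULL → nullable.
- title: declared NOT NULL → not nullable.
- language: declared NOT NULL → not nullable.
- shelf: CHECK does not forbid NULL (a CHECK constraint passes when its expression is NULL) → nullable.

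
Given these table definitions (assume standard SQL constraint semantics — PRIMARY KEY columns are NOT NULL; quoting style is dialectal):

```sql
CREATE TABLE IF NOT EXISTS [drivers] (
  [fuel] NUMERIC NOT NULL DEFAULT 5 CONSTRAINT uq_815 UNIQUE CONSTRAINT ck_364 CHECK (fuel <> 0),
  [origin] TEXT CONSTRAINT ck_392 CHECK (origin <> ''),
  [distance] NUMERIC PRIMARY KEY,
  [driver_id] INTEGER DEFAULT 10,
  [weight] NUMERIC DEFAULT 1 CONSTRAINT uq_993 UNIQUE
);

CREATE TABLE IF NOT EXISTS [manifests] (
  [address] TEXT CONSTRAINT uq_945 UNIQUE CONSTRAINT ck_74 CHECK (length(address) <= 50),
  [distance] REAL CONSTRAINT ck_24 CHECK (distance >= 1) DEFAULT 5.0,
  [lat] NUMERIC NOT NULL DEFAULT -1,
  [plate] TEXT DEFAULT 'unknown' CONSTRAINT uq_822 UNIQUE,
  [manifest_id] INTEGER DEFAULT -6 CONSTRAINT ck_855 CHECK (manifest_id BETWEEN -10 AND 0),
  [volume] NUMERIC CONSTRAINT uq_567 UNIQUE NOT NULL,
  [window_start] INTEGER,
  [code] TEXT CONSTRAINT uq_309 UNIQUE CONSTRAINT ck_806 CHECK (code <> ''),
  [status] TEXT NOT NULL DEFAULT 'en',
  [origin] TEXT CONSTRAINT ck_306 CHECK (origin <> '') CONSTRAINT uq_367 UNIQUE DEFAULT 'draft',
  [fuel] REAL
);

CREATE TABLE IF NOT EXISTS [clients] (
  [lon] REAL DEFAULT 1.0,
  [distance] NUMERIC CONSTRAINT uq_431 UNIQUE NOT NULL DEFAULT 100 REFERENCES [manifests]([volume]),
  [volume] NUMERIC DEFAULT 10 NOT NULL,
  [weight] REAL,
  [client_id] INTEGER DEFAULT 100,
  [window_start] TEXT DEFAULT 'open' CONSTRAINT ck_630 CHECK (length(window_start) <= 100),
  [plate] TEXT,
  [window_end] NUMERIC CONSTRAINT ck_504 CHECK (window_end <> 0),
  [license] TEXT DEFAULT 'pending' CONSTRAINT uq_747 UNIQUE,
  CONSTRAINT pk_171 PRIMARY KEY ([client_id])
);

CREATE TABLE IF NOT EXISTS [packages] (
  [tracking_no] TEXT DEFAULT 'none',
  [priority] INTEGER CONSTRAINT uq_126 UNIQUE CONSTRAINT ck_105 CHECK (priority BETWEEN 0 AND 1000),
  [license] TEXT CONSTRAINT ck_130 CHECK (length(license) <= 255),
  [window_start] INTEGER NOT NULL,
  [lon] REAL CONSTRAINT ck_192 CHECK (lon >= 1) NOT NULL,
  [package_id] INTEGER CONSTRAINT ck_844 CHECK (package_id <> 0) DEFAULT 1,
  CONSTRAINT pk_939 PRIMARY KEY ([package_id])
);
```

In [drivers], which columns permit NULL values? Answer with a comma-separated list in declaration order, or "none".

- fuel: declared NOT NULL → not nullable.
- origin: CHECK does not forbid NULL (a CHECK constraint passes when its expression is NULL) → nullable.
- distance: part of the PRIMARY KEY, which implies NOT NULL → not nullable.
- driver_id: DEFAULT only fills an omitted column; an explicit NULL is still allowed → nullable.
- weight: UNIQUE does not imply NOT NULL → nullable.

origin, driver_id, weight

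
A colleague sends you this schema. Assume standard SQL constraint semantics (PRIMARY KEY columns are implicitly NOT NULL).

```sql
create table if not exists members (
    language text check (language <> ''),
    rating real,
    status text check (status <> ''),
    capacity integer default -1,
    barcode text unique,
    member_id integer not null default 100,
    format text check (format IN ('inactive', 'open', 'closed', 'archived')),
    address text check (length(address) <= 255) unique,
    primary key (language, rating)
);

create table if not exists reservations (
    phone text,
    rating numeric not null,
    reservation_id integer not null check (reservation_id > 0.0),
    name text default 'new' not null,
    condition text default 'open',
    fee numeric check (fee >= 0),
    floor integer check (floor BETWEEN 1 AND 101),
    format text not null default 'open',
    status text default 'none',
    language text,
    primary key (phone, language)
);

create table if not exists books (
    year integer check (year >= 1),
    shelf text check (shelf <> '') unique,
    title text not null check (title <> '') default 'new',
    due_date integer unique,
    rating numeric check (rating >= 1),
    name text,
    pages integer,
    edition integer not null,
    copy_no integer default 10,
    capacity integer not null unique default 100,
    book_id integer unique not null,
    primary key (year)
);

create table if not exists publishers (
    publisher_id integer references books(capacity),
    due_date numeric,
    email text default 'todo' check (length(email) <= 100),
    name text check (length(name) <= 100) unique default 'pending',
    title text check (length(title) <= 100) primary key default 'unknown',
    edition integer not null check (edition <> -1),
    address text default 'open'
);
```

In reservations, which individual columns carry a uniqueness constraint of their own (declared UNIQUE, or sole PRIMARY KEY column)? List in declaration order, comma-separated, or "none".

- phone: part of a composite PRIMARY KEY — only the tuple is unique, not this column on its own.
- rating: no UNIQUE or single-column PK constraint.
- reservation_id: no UNIQUE or single-column PK constraint.
- name: no UNIQUE or single-column PK constraint.
- condition: no UNIQUE or single-column PK constraint.
- fee: no UNIQUE or single-column PK constraint.
- floor: no UNIQUE or single-column PK constraint.
- format: no UNIQUE or single-column PK constraint.
- status: no UNIQUE or single-column PK constraint.
- language: part of a composite PRIMARY KEY — only the tuple is unique, not this column on its own.

none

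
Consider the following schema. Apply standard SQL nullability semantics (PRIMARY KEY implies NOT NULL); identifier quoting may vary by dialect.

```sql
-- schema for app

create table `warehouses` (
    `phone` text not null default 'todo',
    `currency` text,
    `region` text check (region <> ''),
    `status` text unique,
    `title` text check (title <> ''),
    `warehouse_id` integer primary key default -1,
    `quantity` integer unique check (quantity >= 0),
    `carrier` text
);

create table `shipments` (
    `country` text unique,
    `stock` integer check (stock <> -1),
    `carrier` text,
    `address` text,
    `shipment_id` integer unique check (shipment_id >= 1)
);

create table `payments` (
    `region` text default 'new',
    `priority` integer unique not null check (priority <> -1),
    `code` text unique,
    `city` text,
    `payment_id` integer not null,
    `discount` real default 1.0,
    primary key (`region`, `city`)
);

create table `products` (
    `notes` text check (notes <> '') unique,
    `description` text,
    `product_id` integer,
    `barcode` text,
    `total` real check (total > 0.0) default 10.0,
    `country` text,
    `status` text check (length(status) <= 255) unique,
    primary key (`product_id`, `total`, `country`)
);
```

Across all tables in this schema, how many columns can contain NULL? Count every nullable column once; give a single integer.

warehouses: 6 nullable (currency, region, status, title, quantity, carrier — PK (warehouse_id) and explicit NOT NULL columns excluded).
shipments: 5 nullable (country, stock, carrier, address, shipment_id — PK none and explicit NOT NULL columns excluded).
payments: 2 nullable (code, discount — PK (region, city) and explicit NOT NULL columns excluded).
products: 4 nullable (notes, description, barcode, status — PK (product_id, total, country) and explicit NOT NULL columns excluded).
Total: 6 + 5 + 2 + 4 = 17.

17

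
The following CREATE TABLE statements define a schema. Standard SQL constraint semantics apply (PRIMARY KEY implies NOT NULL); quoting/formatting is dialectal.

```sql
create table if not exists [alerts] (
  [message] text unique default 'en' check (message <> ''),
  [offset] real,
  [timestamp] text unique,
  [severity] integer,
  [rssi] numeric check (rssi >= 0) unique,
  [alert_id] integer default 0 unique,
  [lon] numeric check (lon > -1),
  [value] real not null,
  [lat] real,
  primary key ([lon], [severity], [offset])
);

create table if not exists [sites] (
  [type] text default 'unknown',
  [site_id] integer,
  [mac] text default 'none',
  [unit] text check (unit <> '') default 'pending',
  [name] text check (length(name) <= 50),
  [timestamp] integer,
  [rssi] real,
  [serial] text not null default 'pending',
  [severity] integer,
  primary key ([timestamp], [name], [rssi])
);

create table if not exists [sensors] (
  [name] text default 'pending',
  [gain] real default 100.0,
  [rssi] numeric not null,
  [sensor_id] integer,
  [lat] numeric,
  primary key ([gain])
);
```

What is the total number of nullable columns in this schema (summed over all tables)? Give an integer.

13

alerts: 5 nullable (message, timestamp, rssi, alert_id, lat — PK (lon, severity, offset) and explicit NOT NULL columns excluded).
sites: 5 nullable (type, site_id, mac, unit, severity — PK (timestamp, name, rssi) and explicit NOT NULL columns excluded).
sensors: 3 nullable (name, sensor_id, lat — PK (gain) and explicit NOT NULL columns excluded).
Total: 5 + 5 + 3 = 13.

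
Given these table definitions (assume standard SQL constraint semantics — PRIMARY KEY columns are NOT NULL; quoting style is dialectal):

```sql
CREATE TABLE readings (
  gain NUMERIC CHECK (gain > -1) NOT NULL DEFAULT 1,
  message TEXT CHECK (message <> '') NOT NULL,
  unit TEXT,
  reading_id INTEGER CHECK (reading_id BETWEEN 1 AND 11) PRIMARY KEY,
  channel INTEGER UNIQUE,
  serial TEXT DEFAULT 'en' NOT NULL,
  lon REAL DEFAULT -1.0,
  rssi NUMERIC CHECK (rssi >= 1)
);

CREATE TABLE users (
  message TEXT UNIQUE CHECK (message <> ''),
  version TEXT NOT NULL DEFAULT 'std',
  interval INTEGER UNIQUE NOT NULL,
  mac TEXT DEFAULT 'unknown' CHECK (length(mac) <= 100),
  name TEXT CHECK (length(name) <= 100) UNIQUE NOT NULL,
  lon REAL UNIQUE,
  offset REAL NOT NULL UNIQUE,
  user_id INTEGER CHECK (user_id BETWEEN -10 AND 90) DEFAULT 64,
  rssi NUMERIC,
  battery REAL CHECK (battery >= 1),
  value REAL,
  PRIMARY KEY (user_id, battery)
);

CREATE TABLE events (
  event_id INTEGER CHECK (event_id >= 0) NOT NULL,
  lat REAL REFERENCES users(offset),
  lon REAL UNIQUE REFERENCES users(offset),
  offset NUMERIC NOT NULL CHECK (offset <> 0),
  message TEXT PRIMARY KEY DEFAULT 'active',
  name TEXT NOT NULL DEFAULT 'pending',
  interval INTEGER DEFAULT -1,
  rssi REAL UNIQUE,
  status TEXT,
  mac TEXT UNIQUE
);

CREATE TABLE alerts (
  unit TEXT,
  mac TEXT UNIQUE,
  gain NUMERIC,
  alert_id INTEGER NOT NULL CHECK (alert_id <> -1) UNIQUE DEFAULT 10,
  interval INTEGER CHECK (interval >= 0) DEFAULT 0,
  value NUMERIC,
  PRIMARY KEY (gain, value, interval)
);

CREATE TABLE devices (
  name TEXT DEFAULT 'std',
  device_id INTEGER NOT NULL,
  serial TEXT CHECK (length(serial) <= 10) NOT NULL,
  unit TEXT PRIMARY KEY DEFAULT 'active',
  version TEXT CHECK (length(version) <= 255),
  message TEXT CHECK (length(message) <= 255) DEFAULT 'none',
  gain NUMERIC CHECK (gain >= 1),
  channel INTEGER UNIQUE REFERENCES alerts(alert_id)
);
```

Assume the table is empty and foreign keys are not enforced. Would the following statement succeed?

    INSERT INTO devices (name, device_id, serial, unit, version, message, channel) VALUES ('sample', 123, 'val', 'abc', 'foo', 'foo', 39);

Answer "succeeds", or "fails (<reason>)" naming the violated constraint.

succeeds

NOT NULL columns: device_id is supplied; serial is supplied; unit is supplied.
CHECK constraints: 'val' satisfies (length(serial) <= 10); 'foo' satisfies (length(version) <= 255); 'foo' satisfies (length(message) <= 255).
No constraint is violated.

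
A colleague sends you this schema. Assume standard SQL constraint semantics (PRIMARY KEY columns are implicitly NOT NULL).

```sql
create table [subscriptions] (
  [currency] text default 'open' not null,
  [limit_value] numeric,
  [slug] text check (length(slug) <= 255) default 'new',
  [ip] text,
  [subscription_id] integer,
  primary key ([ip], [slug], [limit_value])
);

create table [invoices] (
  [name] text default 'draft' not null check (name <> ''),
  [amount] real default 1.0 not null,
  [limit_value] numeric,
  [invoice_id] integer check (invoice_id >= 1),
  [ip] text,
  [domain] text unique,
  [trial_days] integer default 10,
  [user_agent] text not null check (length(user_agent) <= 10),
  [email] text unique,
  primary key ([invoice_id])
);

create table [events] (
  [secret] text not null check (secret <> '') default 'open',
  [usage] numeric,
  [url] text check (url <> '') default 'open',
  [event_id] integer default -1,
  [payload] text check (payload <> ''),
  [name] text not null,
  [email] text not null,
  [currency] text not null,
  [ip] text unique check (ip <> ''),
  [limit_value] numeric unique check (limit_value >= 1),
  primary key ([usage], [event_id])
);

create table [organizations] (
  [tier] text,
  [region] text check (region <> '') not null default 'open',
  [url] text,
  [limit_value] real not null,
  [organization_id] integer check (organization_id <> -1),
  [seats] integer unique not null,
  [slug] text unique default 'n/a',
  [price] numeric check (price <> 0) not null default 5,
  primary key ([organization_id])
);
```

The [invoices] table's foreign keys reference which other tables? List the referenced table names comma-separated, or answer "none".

none

No column in invoices has a REFERENCES clause.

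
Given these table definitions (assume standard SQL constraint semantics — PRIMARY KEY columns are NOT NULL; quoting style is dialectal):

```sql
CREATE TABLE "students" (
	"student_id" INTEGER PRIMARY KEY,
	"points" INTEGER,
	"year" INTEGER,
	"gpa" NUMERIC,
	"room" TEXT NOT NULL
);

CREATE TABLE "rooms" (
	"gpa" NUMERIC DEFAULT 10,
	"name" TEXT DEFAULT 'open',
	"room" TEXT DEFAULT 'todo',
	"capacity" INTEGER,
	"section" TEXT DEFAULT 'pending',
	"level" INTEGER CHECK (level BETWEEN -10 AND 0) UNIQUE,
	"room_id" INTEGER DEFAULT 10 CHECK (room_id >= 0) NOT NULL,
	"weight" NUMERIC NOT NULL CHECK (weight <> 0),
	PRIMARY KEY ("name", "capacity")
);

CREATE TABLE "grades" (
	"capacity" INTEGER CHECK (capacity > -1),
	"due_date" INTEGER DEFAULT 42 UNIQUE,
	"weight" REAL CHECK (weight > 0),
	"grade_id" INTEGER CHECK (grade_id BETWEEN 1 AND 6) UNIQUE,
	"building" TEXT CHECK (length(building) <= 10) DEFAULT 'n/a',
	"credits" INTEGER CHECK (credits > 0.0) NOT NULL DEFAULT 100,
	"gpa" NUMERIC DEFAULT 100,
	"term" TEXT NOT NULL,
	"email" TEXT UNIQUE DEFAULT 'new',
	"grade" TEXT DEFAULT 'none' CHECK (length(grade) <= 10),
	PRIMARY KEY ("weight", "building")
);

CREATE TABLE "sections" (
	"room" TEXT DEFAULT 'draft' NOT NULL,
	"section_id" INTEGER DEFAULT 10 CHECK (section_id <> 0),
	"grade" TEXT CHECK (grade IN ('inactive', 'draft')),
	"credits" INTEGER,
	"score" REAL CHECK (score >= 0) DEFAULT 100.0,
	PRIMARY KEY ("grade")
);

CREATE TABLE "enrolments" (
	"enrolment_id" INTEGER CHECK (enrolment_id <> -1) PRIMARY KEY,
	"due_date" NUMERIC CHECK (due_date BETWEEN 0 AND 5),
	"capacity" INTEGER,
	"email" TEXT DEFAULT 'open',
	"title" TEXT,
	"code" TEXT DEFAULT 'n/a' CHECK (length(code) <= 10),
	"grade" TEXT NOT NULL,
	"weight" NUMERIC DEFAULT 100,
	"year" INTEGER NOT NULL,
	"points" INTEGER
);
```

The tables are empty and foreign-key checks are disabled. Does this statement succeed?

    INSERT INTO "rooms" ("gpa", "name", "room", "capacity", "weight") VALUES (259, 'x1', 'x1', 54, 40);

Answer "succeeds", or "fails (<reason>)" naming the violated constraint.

NOT NULL columns: capacity is supplied; name is supplied; room_id defaults to 10; weight is supplied.
CHECK constraints: 40 satisfies (weight <> 0).
No constraint is violated.

succeeds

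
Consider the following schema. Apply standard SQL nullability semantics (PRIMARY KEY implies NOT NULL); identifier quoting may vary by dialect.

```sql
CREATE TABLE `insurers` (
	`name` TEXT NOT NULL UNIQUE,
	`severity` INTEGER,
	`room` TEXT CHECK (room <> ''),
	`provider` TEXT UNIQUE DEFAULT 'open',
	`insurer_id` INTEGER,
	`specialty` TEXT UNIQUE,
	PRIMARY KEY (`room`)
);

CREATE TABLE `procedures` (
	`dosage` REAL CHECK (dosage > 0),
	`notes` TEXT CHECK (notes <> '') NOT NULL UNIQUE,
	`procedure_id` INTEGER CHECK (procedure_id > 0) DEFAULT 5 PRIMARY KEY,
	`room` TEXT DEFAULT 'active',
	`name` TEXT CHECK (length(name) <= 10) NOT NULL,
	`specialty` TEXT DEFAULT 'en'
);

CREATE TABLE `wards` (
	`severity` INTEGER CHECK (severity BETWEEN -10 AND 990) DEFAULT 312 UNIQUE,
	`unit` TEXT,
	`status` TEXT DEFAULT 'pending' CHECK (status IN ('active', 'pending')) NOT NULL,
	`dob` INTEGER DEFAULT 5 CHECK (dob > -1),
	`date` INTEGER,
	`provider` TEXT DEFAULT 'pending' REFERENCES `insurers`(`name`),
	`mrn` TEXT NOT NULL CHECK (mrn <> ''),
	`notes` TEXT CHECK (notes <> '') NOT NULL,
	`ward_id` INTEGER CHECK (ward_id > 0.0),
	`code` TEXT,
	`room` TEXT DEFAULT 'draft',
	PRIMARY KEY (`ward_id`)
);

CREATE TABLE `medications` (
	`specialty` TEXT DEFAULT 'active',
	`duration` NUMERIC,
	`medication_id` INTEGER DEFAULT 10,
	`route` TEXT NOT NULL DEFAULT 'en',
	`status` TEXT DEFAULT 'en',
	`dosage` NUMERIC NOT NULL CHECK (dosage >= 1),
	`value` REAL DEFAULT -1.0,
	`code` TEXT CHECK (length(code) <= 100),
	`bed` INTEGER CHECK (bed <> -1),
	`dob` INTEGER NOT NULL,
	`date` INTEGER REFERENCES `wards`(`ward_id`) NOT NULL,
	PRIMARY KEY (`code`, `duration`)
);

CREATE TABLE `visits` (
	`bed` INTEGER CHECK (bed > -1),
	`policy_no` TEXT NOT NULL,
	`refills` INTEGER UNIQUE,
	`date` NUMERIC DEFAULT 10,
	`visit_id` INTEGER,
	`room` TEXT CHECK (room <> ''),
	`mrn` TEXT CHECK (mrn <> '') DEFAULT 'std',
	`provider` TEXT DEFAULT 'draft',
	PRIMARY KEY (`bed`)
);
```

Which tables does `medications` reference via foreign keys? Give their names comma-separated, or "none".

- date REFERENCES wards(ward_id).

wards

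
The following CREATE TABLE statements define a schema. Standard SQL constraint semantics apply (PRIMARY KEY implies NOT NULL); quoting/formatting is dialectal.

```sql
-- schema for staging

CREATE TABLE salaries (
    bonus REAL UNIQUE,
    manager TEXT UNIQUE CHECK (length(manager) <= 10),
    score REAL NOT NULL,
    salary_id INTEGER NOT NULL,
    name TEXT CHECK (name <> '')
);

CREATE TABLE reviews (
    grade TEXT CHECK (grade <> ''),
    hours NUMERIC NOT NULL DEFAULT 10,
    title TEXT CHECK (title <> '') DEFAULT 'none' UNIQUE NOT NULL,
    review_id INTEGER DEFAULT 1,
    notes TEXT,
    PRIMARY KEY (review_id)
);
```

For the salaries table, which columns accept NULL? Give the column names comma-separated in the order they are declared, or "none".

bonus, manager, name

- bonus: UNIQUE does not imply NOT NULL → nullable.
- manager: CHECK does not forbid NULL (a CHECK constraint passes when its expression is NULL) → nullable.
- score: declared NOT NULL → not nullable.
- salary_id: declared NOT NULL → not nullable.
- name: CHECK does not forbid NULL (a CHECK constraint passes when its expression is NULL) → nullable.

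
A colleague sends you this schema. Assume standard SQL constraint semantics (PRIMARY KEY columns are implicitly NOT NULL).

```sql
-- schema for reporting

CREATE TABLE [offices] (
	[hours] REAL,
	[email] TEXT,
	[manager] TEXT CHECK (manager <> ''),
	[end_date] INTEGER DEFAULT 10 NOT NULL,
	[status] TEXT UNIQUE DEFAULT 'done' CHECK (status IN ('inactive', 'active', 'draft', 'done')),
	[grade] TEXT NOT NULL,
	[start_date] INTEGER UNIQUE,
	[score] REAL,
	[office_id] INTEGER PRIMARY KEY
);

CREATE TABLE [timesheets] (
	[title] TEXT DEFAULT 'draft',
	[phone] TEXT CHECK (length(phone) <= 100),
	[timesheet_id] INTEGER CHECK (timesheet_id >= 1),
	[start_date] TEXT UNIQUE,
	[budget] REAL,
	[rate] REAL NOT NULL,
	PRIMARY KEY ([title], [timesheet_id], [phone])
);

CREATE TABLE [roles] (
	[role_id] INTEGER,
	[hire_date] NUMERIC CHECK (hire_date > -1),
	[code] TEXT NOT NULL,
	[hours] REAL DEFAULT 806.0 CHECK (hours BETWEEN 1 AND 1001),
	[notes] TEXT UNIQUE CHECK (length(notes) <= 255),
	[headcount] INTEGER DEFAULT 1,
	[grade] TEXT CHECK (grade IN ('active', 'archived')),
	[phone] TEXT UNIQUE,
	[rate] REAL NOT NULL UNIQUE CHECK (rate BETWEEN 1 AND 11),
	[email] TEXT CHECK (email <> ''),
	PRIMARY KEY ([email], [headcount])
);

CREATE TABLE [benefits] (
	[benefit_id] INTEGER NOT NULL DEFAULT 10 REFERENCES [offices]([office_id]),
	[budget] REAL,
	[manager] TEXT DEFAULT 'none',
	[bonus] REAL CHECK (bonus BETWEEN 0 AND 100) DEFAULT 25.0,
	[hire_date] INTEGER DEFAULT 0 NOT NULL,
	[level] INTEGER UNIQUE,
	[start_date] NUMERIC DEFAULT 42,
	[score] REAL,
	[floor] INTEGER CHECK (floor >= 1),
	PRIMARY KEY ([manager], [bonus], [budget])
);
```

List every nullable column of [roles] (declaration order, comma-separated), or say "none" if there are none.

role_id, hire_date, hours, notes, grade, phone

- role_id: no NOT NULL constraint applies → nullable.
- hire_date: CHECK does not forbid NULL (a CHECK constraint passes when its expression is NULL) → nullable.
- code: declared NOT NULL → not nullable.
- hours: CHECK does not forbid NULL (a CHECK constraint passes when its expression is NULL) → nullable.
- notes: CHECK does not forbid NULL (a CHECK constraint passes when its expression is NULL) → nullable.
- headcount: part of the PRIMARY KEY, which implies NOT NULL → not nullable.
- grade: CHECK does not forbid NULL (a CHECK constraint passes when its expression is NULL) → nullable.
- phone: UNIQUE does not imply NOT NULL → nullable.
- rate: declared NOT NULL → not nullable.
- email: part of the PRIMARY KEY, which implies NOT NULL → not nullable.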